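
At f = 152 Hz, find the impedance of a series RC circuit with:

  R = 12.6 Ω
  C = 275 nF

Step 1 — Angular frequency: ω = 2π·f = 2π·152 = 955 rad/s.
Step 2 — Component impedances:
  R: Z = R = 12.6 Ω
  C: Z = 1/(jωC) = -j/(ω·C) = 0 - j3808 Ω
Step 3 — Series combination: Z_total = R + C = 12.6 - j3808 Ω = 3808∠-89.8° Ω.

Z = 12.6 - j3808 Ω = 3808∠-89.8° Ω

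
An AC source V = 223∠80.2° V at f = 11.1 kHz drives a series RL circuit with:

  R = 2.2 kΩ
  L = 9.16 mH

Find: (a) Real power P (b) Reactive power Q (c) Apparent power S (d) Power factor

Step 1 — Angular frequency: ω = 2π·f = 2π·1.11e+04 = 6.974e+04 rad/s.
Step 2 — Component impedances:
  R: Z = R = 2200 Ω
  L: Z = jωL = j·6.974e+04·0.00916 = 0 + j638.8 Ω
Step 3 — Series combination: Z_total = R + L = 2200 + j638.8 Ω = 2291∠16.2° Ω.
Step 4 — Source phasor: V = 223∠80.2° V = 37.96 + j219.7 V.
Step 5 — Current: I = V / Z = 0.04266 + j0.0875 A = 0.09734∠64.0° A.
Step 6 — Complex power: S = V·I* = 20.85 + j6.053 VA.
Step 7 — Real power: P = Re(S) = 20.85 W.
Step 8 — Reactive power: Q = Im(S) = 6.053 VAR.
Step 9 — Apparent power: |S| = 21.71 VA.
Step 10 — Power factor: PF = P/|S| = 0.9603 (lagging).

(a) P = 20.85 W  (b) Q = 6.053 VAR  (c) S = 21.71 VA  (d) PF = 0.9603 (lagging)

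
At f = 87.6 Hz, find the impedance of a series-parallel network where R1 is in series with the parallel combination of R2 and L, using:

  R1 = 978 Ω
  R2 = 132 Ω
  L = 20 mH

Step 1 — Angular frequency: ω = 2π·f = 2π·87.6 = 550.4 rad/s.
Step 2 — Component impedances:
  R1: Z = R = 978 Ω
  R2: Z = R = 132 Ω
  L: Z = jωL = j·550.4·0.02 = 0 + j11.01 Ω
Step 3 — Parallel branch: R2 || L = 1/(1/R2 + 1/L) = 0.9117 + j10.93 Ω.
Step 4 — Series with R1: Z_total = R1 + (R2 || L) = 978.9 + j10.93 Ω = 979∠0.6° Ω.

Z = 978.9 + j10.93 Ω = 979∠0.6° Ω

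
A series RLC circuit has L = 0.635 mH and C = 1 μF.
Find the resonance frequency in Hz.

Step 1 — Resonance condition Im(Z)=0 gives ω₀ = 1/√(LC).
Step 2 — ω₀ = 1/√(0.000635·1e-06) = 3.968e+04 rad/s.
Step 3 — f₀ = ω₀/(2π) = 6316 Hz.

f₀ = 6316 Hz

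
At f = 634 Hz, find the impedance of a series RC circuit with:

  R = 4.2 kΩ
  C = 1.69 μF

Step 1 — Angular frequency: ω = 2π·f = 2π·634 = 3984 rad/s.
Step 2 — Component impedances:
  R: Z = R = 4200 Ω
  C: Z = 1/(jωC) = -j/(ω·C) = 0 - j148.5 Ω
Step 3 — Series combination: Z_total = R + C = 4200 - j148.5 Ω = 4203∠-2.0° Ω.

Z = 4200 - j148.5 Ω = 4203∠-2.0° Ω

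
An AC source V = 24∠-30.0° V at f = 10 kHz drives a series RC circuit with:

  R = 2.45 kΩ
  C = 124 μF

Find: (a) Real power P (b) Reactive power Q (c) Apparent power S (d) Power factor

Step 1 — Angular frequency: ω = 2π·f = 2π·1e+04 = 6.283e+04 rad/s.
Step 2 — Component impedances:
  R: Z = R = 2450 Ω
  C: Z = 1/(jωC) = -j/(ω·C) = 0 - j0.1284 Ω
Step 3 — Series combination: Z_total = R + C = 2450 - j0.1284 Ω = 2450∠-0.0° Ω.
Step 4 — Source phasor: V = 24∠-30.0° V = 20.78 - j12 V.
Step 5 — Current: I = V / Z = 0.008484 - j0.004898 A = 0.009796∠-30.0° A.
Step 6 — Complex power: S = V·I* = 0.2351 - j1.232e-05 VA.
Step 7 — Real power: P = Re(S) = 0.2351 W.
Step 8 — Reactive power: Q = Im(S) = -1.232e-05 VAR.
Step 9 — Apparent power: |S| = 0.2351 VA.
Step 10 — Power factor: PF = P/|S| = 1 (leading).

(a) P = 0.2351 W  (b) Q = -1.232e-05 VAR  (c) S = 0.2351 VA  (d) PF = 1 (leading)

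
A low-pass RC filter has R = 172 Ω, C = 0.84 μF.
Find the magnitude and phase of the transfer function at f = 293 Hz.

Step 1 — Angular frequency: ω = 2π·293 = 1841 rad/s.
Step 2 — Transfer function: H(jω) = 1/(1 + jωRC).
Step 3 — Denominator: 1 + jωRC = 1 + j·1841·172·8.4e-07 = 1 + j0.266.
Step 4 — H = 0.9339 - j0.2484.
Step 5 — Magnitude: |H| = 0.9664 (-0.3 dB); phase: φ = -14.9°.

|H| = 0.9664 (-0.3 dB), φ = -14.9°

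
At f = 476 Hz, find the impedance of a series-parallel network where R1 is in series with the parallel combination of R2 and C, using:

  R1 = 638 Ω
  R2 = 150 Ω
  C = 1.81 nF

Step 1 — Angular frequency: ω = 2π·f = 2π·476 = 2991 rad/s.
Step 2 — Component impedances:
  R1: Z = R = 638 Ω
  R2: Z = R = 150 Ω
  C: Z = 1/(jωC) = -j/(ω·C) = 0 - j1.847e+05 Ω
Step 3 — Parallel branch: R2 || C = 1/(1/R2 + 1/C) = 150 - j0.1218 Ω.
Step 4 — Series with R1: Z_total = R1 + (R2 || C) = 788 - j0.1218 Ω = 788∠-0.0° Ω.

Z = 788 - j0.1218 Ω = 788∠-0.0° Ω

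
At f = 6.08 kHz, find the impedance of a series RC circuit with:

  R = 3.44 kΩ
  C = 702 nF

Step 1 — Angular frequency: ω = 2π·f = 2π·6080 = 3.82e+04 rad/s.
Step 2 — Component impedances:
  R: Z = R = 3440 Ω
  C: Z = 1/(jωC) = -j/(ω·C) = 0 - j37.29 Ω
Step 3 — Series combination: Z_total = R + C = 3440 - j37.29 Ω = 3440∠-0.6° Ω.

Z = 3440 - j37.29 Ω = 3440∠-0.6° Ω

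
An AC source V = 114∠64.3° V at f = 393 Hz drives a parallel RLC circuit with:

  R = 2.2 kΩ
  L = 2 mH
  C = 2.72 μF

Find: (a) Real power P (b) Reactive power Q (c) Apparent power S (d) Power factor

Step 1 — Angular frequency: ω = 2π·f = 2π·393 = 2469 rad/s.
Step 2 — Component impedances:
  R: Z = R = 2200 Ω
  L: Z = jωL = j·2469·0.002 = 0 + j4.939 Ω
  C: Z = 1/(jωC) = -j/(ω·C) = 0 - j148.9 Ω
Step 3 — Parallel combination: 1/Z_total = 1/R + 1/L + 1/C; Z_total = 0.01186 + j5.108 Ω = 5.108∠89.9° Ω.
Step 4 — Source phasor: V = 114∠64.3° V = 49.44 + j102.7 V.
Step 5 — Current: I = V / Z = 20.13 - j9.632 A = 22.32∠-25.6° A.
Step 6 — Complex power: S = V·I* = 5.907 + j2544 VA.
Step 7 — Real power: P = Re(S) = 5.907 W.
Step 8 — Reactive power: Q = Im(S) = 2544 VAR.
Step 9 — Apparent power: |S| = 2544 VA.
Step 10 — Power factor: PF = P/|S| = 0.002322 (lagging).

(a) P = 5.907 W  (b) Q = 2544 VAR  (c) S = 2544 VA  (d) PF = 0.002322 (lagging)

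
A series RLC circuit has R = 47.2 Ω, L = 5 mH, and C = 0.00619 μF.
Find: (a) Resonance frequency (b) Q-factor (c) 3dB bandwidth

Step 1 — Resonance: ω₀ = 1/√(LC) = 1/√(0.005·6.19e-09) = 1.798e+05 rad/s.
Step 2 — f₀ = ω₀/(2π) = 2.861e+04 Hz.
Step 3 — Series Q: Q = ω₀L/R = 1.798e+05·0.005/47.2 = 19.04.
Step 4 — Bandwidth: Δω = ω₀/Q = 9440 rad/s; BW = Δω/(2π) = 1502 Hz.

(a) f₀ = 2.861e+04 Hz  (b) Q = 19.04  (c) BW = 1502 Hz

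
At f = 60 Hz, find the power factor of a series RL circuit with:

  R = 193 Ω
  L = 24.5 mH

Step 1 — Angular frequency: ω = 2π·f = 2π·60 = 377 rad/s.
Step 2 — Component impedances:
  R: Z = R = 193 Ω
  L: Z = jωL = j·377·0.0245 = 0 + j9.236 Ω
Step 3 — Series combination: Z_total = R + L = 193 + j9.236 Ω = 193.2∠2.7° Ω.
Step 4 — Power factor: PF = cos(φ) = Re(Z)/|Z| = 193/193.22 = 0.9989.
Step 5 — Type: Im(Z) = 9.236 ⇒ lagging (phase φ = 2.7°).

PF = 0.9989 (lagging, φ = 2.7°)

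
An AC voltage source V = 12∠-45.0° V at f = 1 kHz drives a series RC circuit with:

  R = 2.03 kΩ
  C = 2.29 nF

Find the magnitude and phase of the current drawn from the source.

Step 1 — Angular frequency: ω = 2π·f = 2π·1000 = 6283 rad/s.
Step 2 — Component impedances:
  R: Z = R = 2030 Ω
  C: Z = 1/(jωC) = -j/(ω·C) = 0 - j6.95e+04 Ω
Step 3 — Series combination: Z_total = R + C = 2030 - j6.95e+04 Ω = 6.953e+04∠-88.3° Ω.
Step 4 — Source phasor: V = 12∠-45.0° V = 8.485 - j8.485 V.
Step 5 — Ohm's law: I = V / Z_total = (8.485 - j8.485) / (2030 - j6.95e+04) = 0.0001255 + j0.0001184 A.
Step 6 — Convert to polar: |I| = 0.0001726 A, ∠I = 43.3°.

I = 0.0001726∠43.3° A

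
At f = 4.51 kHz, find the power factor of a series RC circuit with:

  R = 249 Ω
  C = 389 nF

Step 1 — Angular frequency: ω = 2π·f = 2π·4510 = 2.834e+04 rad/s.
Step 2 — Component impedances:
  R: Z = R = 249 Ω
  C: Z = 1/(jωC) = -j/(ω·C) = 0 - j90.72 Ω
Step 3 — Series combination: Z_total = R + C = 249 - j90.72 Ω = 265∠-20.0° Ω.
Step 4 — Power factor: PF = cos(φ) = Re(Z)/|Z| = 249/265 = 0.9396.
Step 5 — Type: Im(Z) = -90.72 ⇒ leading (phase φ = -20.0°).

PF = 0.9396 (leading, φ = -20.0°)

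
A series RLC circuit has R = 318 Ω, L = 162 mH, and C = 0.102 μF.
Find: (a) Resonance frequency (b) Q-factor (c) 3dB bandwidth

Step 1 — Resonance condition Im(Z)=0 gives ω₀ = 1/√(LC).
Step 2 — ω₀ = 1/√(0.162·1.02e-07) = 7779 rad/s.
Step 3 — f₀ = ω₀/(2π) = 1238 Hz.
Step 4 — Series Q: Q = ω₀L/R = 7779·0.162/318 = 3.963.
Step 5 — 3dB bandwidth: Δω = ω₀/Q = 1963 rad/s; BW = Δω/(2π) = 312.4 Hz.

(a) f₀ = 1238 Hz  (b) Q = 3.963  (c) BW = 312.4 Hz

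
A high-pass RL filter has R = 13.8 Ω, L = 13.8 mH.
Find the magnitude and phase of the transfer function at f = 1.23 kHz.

Step 1 — Angular frequency: ω = 2π·1230 = 7728 rad/s.
Step 2 — Transfer function: H(jω) = jωL/(R + jωL).
Step 3 — Numerator jωL = j·106.7; denominator R + jωL = 13.8 + j106.7.
Step 4 — H = 0.9835 + j0.1273.
Step 5 — Magnitude: |H| = 0.9917 (-0.1 dB); phase: φ = 7.4°.

|H| = 0.9917 (-0.1 dB), φ = 7.4°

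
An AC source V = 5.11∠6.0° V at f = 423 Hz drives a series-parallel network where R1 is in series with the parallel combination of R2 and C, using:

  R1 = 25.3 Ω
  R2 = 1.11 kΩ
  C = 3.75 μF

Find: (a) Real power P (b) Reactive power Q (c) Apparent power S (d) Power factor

Step 1 — Angular frequency: ω = 2π·f = 2π·423 = 2658 rad/s.
Step 2 — Component impedances:
  R1: Z = R = 25.3 Ω
  R2: Z = R = 1110 Ω
  C: Z = 1/(jωC) = -j/(ω·C) = 0 - j100.3 Ω
Step 3 — Parallel branch: R2 || C = 1/(1/R2 + 1/C) = 8.996 - j99.52 Ω.
Step 4 — Series with R1: Z_total = R1 + (R2 || C) = 34.3 - j99.52 Ω = 105.3∠-71.0° Ω.
Step 5 — Source phasor: V = 5.11∠6.0° V = 5.082 + j0.5341 V.
Step 6 — Current: I = V / Z = 0.01093 + j0.0473 A = 0.04854∠77.0° A.
Step 7 — Complex power: S = V·I* = 0.08082 - j0.2345 VA.
Step 8 — Real power: P = Re(S) = 0.08082 W.
Step 9 — Reactive power: Q = Im(S) = -0.2345 VAR.
Step 10 — Apparent power: |S| = 0.2481 VA.
Step 11 — Power factor: PF = P/|S| = 0.3258 (leading).

(a) P = 0.08082 W  (b) Q = -0.2345 VAR  (c) S = 0.2481 VA  (d) PF = 0.3258 (leading)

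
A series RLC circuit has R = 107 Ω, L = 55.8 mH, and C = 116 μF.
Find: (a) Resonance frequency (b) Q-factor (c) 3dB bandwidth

Step 1 — Resonance: ω₀ = 1/√(LC) = 1/√(0.0558·0.000116) = 393.1 rad/s.
Step 2 — f₀ = ω₀/(2π) = 62.56 Hz.
Step 3 — Series Q: Q = ω₀L/R = 393.1·0.0558/107 = 0.205.
Step 4 — Bandwidth: Δω = ω₀/Q = 1918 rad/s; BW = Δω/(2π) = 305.2 Hz.

(a) f₀ = 62.56 Hz  (b) Q = 0.205  (c) BW = 305.2 Hz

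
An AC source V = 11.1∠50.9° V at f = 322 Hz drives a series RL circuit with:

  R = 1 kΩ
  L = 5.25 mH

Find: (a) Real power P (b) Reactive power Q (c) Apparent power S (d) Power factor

Step 1 — Angular frequency: ω = 2π·f = 2π·322 = 2023 rad/s.
Step 2 — Component impedances:
  R: Z = R = 1000 Ω
  L: Z = jωL = j·2023·0.00525 = 0 + j10.62 Ω
Step 3 — Series combination: Z_total = R + L = 1000 + j10.62 Ω = 1000∠0.6° Ω.
Step 4 — Source phasor: V = 11.1∠50.9° V = 7.001 + j8.614 V.
Step 5 — Current: I = V / Z = 0.007091 + j0.008539 A = 0.0111∠50.3° A.
Step 6 — Complex power: S = V·I* = 0.1232 + j0.001309 VA.
Step 7 — Real power: P = Re(S) = 0.1232 W.
Step 8 — Reactive power: Q = Im(S) = 0.001309 VAR.
Step 9 — Apparent power: |S| = 0.1232 VA.
Step 10 — Power factor: PF = P/|S| = 0.9999 (lagging).

(a) P = 0.1232 W  (b) Q = 0.001309 VAR  (c) S = 0.1232 VA  (d) PF = 0.9999 (lagging)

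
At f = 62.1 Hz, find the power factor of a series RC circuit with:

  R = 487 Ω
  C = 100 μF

Step 1 — Angular frequency: ω = 2π·f = 2π·62.1 = 390.2 rad/s.
Step 2 — Component impedances:
  R: Z = R = 487 Ω
  C: Z = 1/(jωC) = -j/(ω·C) = 0 - j25.63 Ω
Step 3 — Series combination: Z_total = R + C = 487 - j25.63 Ω = 487.7∠-3.0° Ω.
Step 4 — Power factor: PF = cos(φ) = Re(Z)/|Z| = 487/487.7 = 0.9986.
Step 5 — Type: Im(Z) = -25.63 ⇒ leading (phase φ = -3.0°).

PF = 0.9986 (leading, φ = -3.0°)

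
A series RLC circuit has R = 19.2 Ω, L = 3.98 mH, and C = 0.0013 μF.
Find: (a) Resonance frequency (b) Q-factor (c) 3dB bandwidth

Step 1 — Resonance: ω₀ = 1/√(LC) = 1/√(0.00398·1.3e-09) = 4.396e+05 rad/s.
Step 2 — f₀ = ω₀/(2π) = 6.997e+04 Hz.
Step 3 — Series Q: Q = ω₀L/R = 4.396e+05·0.00398/19.2 = 91.13.
Step 4 — Bandwidth: Δω = ω₀/Q = 4824 rad/s; BW = Δω/(2π) = 767.8 Hz.

(a) f₀ = 6.997e+04 Hz  (b) Q = 91.13  (c) BW = 767.8 Hz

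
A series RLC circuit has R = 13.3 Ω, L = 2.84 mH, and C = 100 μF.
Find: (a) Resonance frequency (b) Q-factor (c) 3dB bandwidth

Step 1 — Resonance: ω₀ = 1/√(LC) = 1/√(0.00284·0.0001) = 1876 rad/s.
Step 2 — f₀ = ω₀/(2π) = 298.6 Hz.
Step 3 — Series Q: Q = ω₀L/R = 1876·0.00284/13.3 = 0.4007.
Step 4 — Bandwidth: Δω = ω₀/Q = 4683 rad/s; BW = Δω/(2π) = 745.3 Hz.

(a) f₀ = 298.6 Hz  (b) Q = 0.4007  (c) BW = 745.3 Hz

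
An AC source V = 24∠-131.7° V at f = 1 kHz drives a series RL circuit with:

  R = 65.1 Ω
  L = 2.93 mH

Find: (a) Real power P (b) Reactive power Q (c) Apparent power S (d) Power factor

Step 1 — Angular frequency: ω = 2π·f = 2π·1000 = 6283 rad/s.
Step 2 — Component impedances:
  R: Z = R = 65.1 Ω
  L: Z = jωL = j·6283·0.00293 = 0 + j18.41 Ω
Step 3 — Series combination: Z_total = R + L = 65.1 + j18.41 Ω = 67.65∠15.8° Ω.
Step 4 — Source phasor: V = 24∠-131.7° V = -15.97 - j17.92 V.
Step 5 — Current: I = V / Z = -0.2992 - j0.1907 A = 0.3548∠-147.5° A.
Step 6 — Complex power: S = V·I* = 8.193 + j2.317 VA.
Step 7 — Real power: P = Re(S) = 8.193 W.
Step 8 — Reactive power: Q = Im(S) = 2.317 VAR.
Step 9 — Apparent power: |S| = 8.514 VA.
Step 10 — Power factor: PF = P/|S| = 0.9623 (lagging).

(a) P = 8.193 W  (b) Q = 2.317 VAR  (c) S = 8.514 VA  (d) PF = 0.9623 (lagging)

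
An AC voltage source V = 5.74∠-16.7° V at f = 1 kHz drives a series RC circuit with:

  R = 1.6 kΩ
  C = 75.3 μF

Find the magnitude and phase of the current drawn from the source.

Step 1 — Angular frequency: ω = 2π·f = 2π·1000 = 6283 rad/s.
Step 2 — Component impedances:
  R: Z = R = 1600 Ω
  C: Z = 1/(jωC) = -j/(ω·C) = 0 - j2.114 Ω
Step 3 — Series combination: Z_total = R + C = 1600 - j2.114 Ω = 1600∠-0.1° Ω.
Step 4 — Source phasor: V = 5.74∠-16.7° V = 5.498 - j1.649 V.
Step 5 — Ohm's law: I = V / Z_total = (5.498 - j1.649) / (1600 - j2.114) = 0.003438 - j0.001026 A.
Step 6 — Convert to polar: |I| = 0.003587 A, ∠I = -16.6°.

I = 0.003587∠-16.6° A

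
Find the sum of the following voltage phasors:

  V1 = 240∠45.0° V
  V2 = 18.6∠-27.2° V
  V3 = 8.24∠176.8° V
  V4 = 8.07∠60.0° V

Step 1 — Convert each phasor to rectangular form:
  V1 = 240·(cos(45.0°) + j·sin(45.0°)) = 169.7 + j169.7 V
  V2 = 18.6·(cos(-27.2°) + j·sin(-27.2°)) = 16.54 - j8.502 V
  V3 = 8.24·(cos(176.8°) + j·sin(176.8°)) = -8.227 + j0.46 V
  V4 = 8.07·(cos(60.0°) + j·sin(60.0°)) = 4.035 + j6.989 V
Step 2 — Sum components: V_total = 182.1 + j168.7 V.
Step 3 — Convert to polar: |V_total| = 248.2 V, ∠V_total = 42.8°.

V_total = 248.2∠42.8° V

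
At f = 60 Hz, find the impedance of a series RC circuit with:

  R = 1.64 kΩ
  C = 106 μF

Step 1 — Angular frequency: ω = 2π·f = 2π·60 = 377 rad/s.
Step 2 — Component impedances:
  R: Z = R = 1640 Ω
  C: Z = 1/(jωC) = -j/(ω·C) = 0 - j25.02 Ω
Step 3 — Series combination: Z_total = R + C = 1640 - j25.02 Ω = 1640∠-0.9° Ω.

Z = 1640 - j25.02 Ω = 1640∠-0.9° Ω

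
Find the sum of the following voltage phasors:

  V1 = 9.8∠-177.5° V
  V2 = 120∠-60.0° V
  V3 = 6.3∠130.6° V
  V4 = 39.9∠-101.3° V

Step 1 — Convert each phasor to rectangular form:
  V1 = 9.8·(cos(-177.5°) + j·sin(-177.5°)) = -9.791 - j0.4275 V
  V2 = 120·(cos(-60.0°) + j·sin(-60.0°)) = 60 - j103.9 V
  V3 = 6.3·(cos(130.6°) + j·sin(130.6°)) = -4.1 + j4.783 V
  V4 = 39.9·(cos(-101.3°) + j·sin(-101.3°)) = -7.818 - j39.13 V
Step 2 — Sum components: V_total = 38.29 - j138.7 V.
Step 3 — Convert to polar: |V_total| = 143.9 V, ∠V_total = -74.6°.

V_total = 143.9∠-74.6° V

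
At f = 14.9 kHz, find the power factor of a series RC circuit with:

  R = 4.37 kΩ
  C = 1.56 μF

Step 1 — Angular frequency: ω = 2π·f = 2π·1.49e+04 = 9.362e+04 rad/s.
Step 2 — Component impedances:
  R: Z = R = 4370 Ω
  C: Z = 1/(jωC) = -j/(ω·C) = 0 - j6.847 Ω
Step 3 — Series combination: Z_total = R + C = 4370 - j6.847 Ω = 4370∠-0.1° Ω.
Step 4 — Power factor: PF = cos(φ) = Re(Z)/|Z| = 4370/4370 = 1.
Step 5 — Type: Im(Z) = -6.847 ⇒ leading (phase φ = -0.1°).

PF = 1 (leading, φ = -0.1°)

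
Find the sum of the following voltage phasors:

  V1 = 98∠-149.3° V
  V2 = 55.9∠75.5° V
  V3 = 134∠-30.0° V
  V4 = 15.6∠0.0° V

Step 1 — Convert each phasor to rectangular form:
  V1 = 98·(cos(-149.3°) + j·sin(-149.3°)) = -84.27 - j50.03 V
  V2 = 55.9·(cos(75.5°) + j·sin(75.5°)) = 14 + j54.12 V
  V3 = 134·(cos(-30.0°) + j·sin(-30.0°)) = 116 - j67 V
  V4 = 15.6·(cos(0.0°) + j·sin(0.0°)) = 15.6 V
Step 2 — Sum components: V_total = 61.38 - j62.91 V.
Step 3 — Convert to polar: |V_total| = 87.89 V, ∠V_total = -45.7°.

V_total = 87.89∠-45.7° V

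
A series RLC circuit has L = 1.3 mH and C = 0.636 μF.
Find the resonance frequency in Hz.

Step 1 — Resonance condition Im(Z)=0 gives ω₀ = 1/√(LC).
Step 2 — ω₀ = 1/√(0.0013·6.36e-07) = 3.478e+04 rad/s.
Step 3 — f₀ = ω₀/(2π) = 5535 Hz.

f₀ = 5535 Hz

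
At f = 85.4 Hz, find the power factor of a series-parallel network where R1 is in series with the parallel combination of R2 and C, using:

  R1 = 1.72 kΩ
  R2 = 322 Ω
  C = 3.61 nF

Step 1 — Angular frequency: ω = 2π·f = 2π·85.4 = 536.6 rad/s.
Step 2 — Component impedances:
  R1: Z = R = 1720 Ω
  R2: Z = R = 322 Ω
  C: Z = 1/(jωC) = -j/(ω·C) = 0 - j5.162e+05 Ω
Step 3 — Parallel branch: R2 || C = 1/(1/R2 + 1/C) = 322 - j0.2008 Ω.
Step 4 — Series with R1: Z_total = R1 + (R2 || C) = 2042 - j0.2008 Ω = 2042∠-0.0° Ω.
Step 5 — Power factor: PF = cos(φ) = Re(Z)/|Z| = 2042/2042 = 1.
Step 6 — Type: Im(Z) = -0.2008 ⇒ leading (phase φ = -0.0°).

PF = 1 (leading, φ = -0.0°)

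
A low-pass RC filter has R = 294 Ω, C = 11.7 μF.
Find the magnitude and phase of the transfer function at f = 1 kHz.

Step 1 — Angular frequency: ω = 2π·1000 = 6283 rad/s.
Step 2 — Transfer function: H(jω) = 1/(1 + jωRC).
Step 3 — Denominator: 1 + jωRC = 1 + j·6283·294·1.17e-05 = 1 + j21.61.
Step 4 — H = 0.002136 - j0.04617.
Step 5 — Magnitude: |H| = 0.04622 (-26.7 dB); phase: φ = -87.4°.

|H| = 0.04622 (-26.7 dB), φ = -87.4°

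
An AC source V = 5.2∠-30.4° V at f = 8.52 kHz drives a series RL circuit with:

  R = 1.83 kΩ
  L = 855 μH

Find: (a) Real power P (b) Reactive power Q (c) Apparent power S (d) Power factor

Step 1 — Angular frequency: ω = 2π·f = 2π·8520 = 5.353e+04 rad/s.
Step 2 — Component impedances:
  R: Z = R = 1830 Ω
  L: Z = jωL = j·5.353e+04·0.000855 = 0 + j45.77 Ω
Step 3 — Series combination: Z_total = R + L = 1830 + j45.77 Ω = 1831∠1.4° Ω.
Step 4 — Source phasor: V = 5.2∠-30.4° V = 4.485 - j2.631 V.
Step 5 — Current: I = V / Z = 0.002413 - j0.001498 A = 0.002841∠-31.8° A.
Step 6 — Complex power: S = V·I* = 0.01477 + j0.0003693 VA.
Step 7 — Real power: P = Re(S) = 0.01477 W.
Step 8 — Reactive power: Q = Im(S) = 0.0003693 VAR.
Step 9 — Apparent power: |S| = 0.01477 VA.
Step 10 — Power factor: PF = P/|S| = 0.9997 (lagging).

(a) P = 0.01477 W  (b) Q = 0.0003693 VAR  (c) S = 0.01477 VA  (d) PF = 0.9997 (lagging)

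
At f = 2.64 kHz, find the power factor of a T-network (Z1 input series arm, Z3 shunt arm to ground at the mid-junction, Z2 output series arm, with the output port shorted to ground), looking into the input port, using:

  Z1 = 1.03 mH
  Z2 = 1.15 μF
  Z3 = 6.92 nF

Step 1 — Angular frequency: ω = 2π·f = 2π·2640 = 1.659e+04 rad/s.
Step 2 — Component impedances:
  Z1: Z = jωL = j·1.659e+04·0.00103 = 0 + j17.09 Ω
  Z2: Z = 1/(jωC) = -j/(ω·C) = 0 - j52.42 Ω
  Z3: Z = 1/(jωC) = -j/(ω·C) = 0 - j8712 Ω
Step 3 — With the output port shorted to ground, the output series arm Z2 runs from the junction to ground; the shunt arm Z3 also runs from the junction to ground. They appear in parallel: Z3 || Z2 = 0 - j52.11 Ω.
Step 4 — Series with input arm Z1: Z_in = Z1 + (Z3 || Z2) = 0 - j35.02 Ω = 35.02∠-90.0° Ω.
Step 5 — Power factor: PF = cos(φ) = Re(Z)/|Z| = 0/35.02 = 0.
Step 6 — Type: Im(Z) = -35.02 ⇒ leading (phase φ = -90.0°).

PF = 0 (leading, φ = -90.0°)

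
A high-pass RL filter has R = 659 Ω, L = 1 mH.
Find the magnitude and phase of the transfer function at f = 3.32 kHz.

Step 1 — Angular frequency: ω = 2π·3320 = 2.086e+04 rad/s.
Step 2 — Transfer function: H(jω) = jωL/(R + jωL).
Step 3 — Numerator jωL = j·20.86; denominator R + jωL = 659 + j20.86.
Step 4 — H = 0.001001 + j0.03162.
Step 5 — Magnitude: |H| = 0.03164 (-30.0 dB); phase: φ = 88.2°.

|H| = 0.03164 (-30.0 dB), φ = 88.2°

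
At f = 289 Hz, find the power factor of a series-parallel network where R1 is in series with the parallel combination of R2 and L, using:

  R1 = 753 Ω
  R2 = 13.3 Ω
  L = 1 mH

Step 1 — Angular frequency: ω = 2π·f = 2π·289 = 1816 rad/s.
Step 2 — Component impedances:
  R1: Z = R = 753 Ω
  R2: Z = R = 13.3 Ω
  L: Z = jωL = j·1816·0.001 = 0 + j1.816 Ω
Step 3 — Parallel branch: R2 || L = 1/(1/R2 + 1/L) = 0.2434 + j1.783 Ω.
Step 4 — Series with R1: Z_total = R1 + (R2 || L) = 753.2 + j1.783 Ω = 753.2∠0.1° Ω.
Step 5 — Power factor: PF = cos(φ) = Re(Z)/|Z| = 753.2/753.2 = 1.
Step 6 — Type: Im(Z) = 1.783 ⇒ lagging (phase φ = 0.1°).

PF = 1 (lagging, φ = 0.1°)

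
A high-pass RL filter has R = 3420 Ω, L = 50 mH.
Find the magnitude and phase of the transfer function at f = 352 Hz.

Step 1 — Angular frequency: ω = 2π·352 = 2212 rad/s.
Step 2 — Transfer function: H(jω) = jωL/(R + jωL).
Step 3 — Numerator jωL = j·110.6; denominator R + jωL = 3420 + j110.6.
Step 4 — H = 0.001044 + j0.0323.
Step 5 — Magnitude: |H| = 0.03232 (-29.8 dB); phase: φ = 88.1°.

|H| = 0.03232 (-29.8 dB), φ = 88.1°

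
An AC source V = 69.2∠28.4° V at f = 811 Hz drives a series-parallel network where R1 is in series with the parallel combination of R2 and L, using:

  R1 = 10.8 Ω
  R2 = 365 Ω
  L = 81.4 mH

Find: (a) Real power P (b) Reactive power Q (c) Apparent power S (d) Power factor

Step 1 — Angular frequency: ω = 2π·f = 2π·811 = 5096 rad/s.
Step 2 — Component impedances:
  R1: Z = R = 10.8 Ω
  R2: Z = R = 365 Ω
  L: Z = jωL = j·5096·0.0814 = 0 + j414.8 Ω
Step 3 — Parallel branch: R2 || L = 1/(1/R2 + 1/L) = 205.7 + j181 Ω.
Step 4 — Series with R1: Z_total = R1 + (R2 || L) = 216.5 + j181 Ω = 282.2∠39.9° Ω.
Step 5 — Source phasor: V = 69.2∠28.4° V = 60.87 + j32.91 V.
Step 6 — Current: I = V / Z = 0.2403 - j0.04888 A = 0.2452∠-11.5° A.
Step 7 — Complex power: S = V·I* = 13.02 + j10.88 VA.
Step 8 — Real power: P = Re(S) = 13.02 W.
Step 9 — Reactive power: Q = Im(S) = 10.88 VAR.
Step 10 — Apparent power: |S| = 16.97 VA.
Step 11 — Power factor: PF = P/|S| = 0.7672 (lagging).

(a) P = 13.02 W  (b) Q = 10.88 VAR  (c) S = 16.97 VA  (d) PF = 0.7672 (lagging)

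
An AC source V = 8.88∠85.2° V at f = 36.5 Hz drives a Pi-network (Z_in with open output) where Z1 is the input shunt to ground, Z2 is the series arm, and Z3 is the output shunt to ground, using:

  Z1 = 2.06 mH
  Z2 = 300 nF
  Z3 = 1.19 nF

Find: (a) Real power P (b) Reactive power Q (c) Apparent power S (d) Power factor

Step 1 — Angular frequency: ω = 2π·f = 2π·36.5 = 229.3 rad/s.
Step 2 — Component impedances:
  Z1: Z = jωL = j·229.3·0.00206 = 0 + j0.4724 Ω
  Z2: Z = 1/(jωC) = -j/(ω·C) = 0 - j1.453e+04 Ω
  Z3: Z = 1/(jωC) = -j/(ω·C) = 0 - j3.664e+06 Ω
Step 3 — With open output, the series arm Z2 and the output shunt Z3 appear in series to ground: Z2 + Z3 = 0 - j3.679e+06 Ω.
Step 4 — Parallel with input shunt Z1: Z_in = Z1 || (Z2 + Z3) = 0 + j0.4724 Ω = 0.4724∠90.0° Ω.
Step 5 — Source phasor: V = 8.88∠85.2° V = 0.7431 + j8.849 V.
Step 6 — Current: I = V / Z = 18.73 - j1.573 A = 18.8∠-4.8° A.
Step 7 — Complex power: S = V·I* = 0 + j166.9 VA.
Step 8 — Real power: P = Re(S) = 0 W.
Step 9 — Reactive power: Q = Im(S) = 166.9 VAR.
Step 10 — Apparent power: |S| = 166.9 VA.
Step 11 — Power factor: PF = P/|S| = 0 (lagging).

(a) P = 0 W  (b) Q = 166.9 VAR  (c) S = 166.9 VA  (d) PF = 0 (lagging)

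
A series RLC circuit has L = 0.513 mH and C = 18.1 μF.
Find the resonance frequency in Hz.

Step 1 — Resonance condition Im(Z)=0 gives ω₀ = 1/√(LC).
Step 2 — ω₀ = 1/√(0.000513·1.81e-05) = 1.038e+04 rad/s.
Step 3 — f₀ = ω₀/(2π) = 1652 Hz.

f₀ = 1652 Hz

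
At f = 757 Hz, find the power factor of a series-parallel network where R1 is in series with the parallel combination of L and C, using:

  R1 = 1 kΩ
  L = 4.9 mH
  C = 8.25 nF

Step 1 — Angular frequency: ω = 2π·f = 2π·757 = 4756 rad/s.
Step 2 — Component impedances:
  R1: Z = R = 1000 Ω
  L: Z = jωL = j·4756·0.0049 = 0 + j23.31 Ω
  C: Z = 1/(jωC) = -j/(ω·C) = 0 - j2.548e+04 Ω
Step 3 — Parallel branch: L || C = 1/(1/L + 1/C) = 0 + j23.33 Ω.
Step 4 — Series with R1: Z_total = R1 + (L || C) = 1000 + j23.33 Ω = 1000∠1.3° Ω.
Step 5 — Power factor: PF = cos(φ) = Re(Z)/|Z| = 1000/1000.3 = 0.9997.
Step 6 — Type: Im(Z) = 23.33 ⇒ lagging (phase φ = 1.3°).

PF = 0.9997 (lagging, φ = 1.3°)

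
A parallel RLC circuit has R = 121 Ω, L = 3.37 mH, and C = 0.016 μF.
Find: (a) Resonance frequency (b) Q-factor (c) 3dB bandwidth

Step 1 — Resonance: ω₀ = 1/√(LC) = 1/√(0.00337·1.6e-08) = 1.362e+05 rad/s.
Step 2 — f₀ = ω₀/(2π) = 2.167e+04 Hz.
Step 3 — Parallel Q: Q = R/(ω₀L) = 121/(1.362e+05·0.00337) = 0.2637.
Step 4 — Bandwidth: Δω = ω₀/Q = 5.165e+05 rad/s; BW = Δω/(2π) = 8.221e+04 Hz.

(a) f₀ = 2.167e+04 Hz  (b) Q = 0.2637  (c) BW = 8.221e+04 Hz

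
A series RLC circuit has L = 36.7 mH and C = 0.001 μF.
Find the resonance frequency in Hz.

Step 1 — Resonance condition Im(Z)=0 gives ω₀ = 1/√(LC).
Step 2 — ω₀ = 1/√(0.0367·1e-09) = 1.651e+05 rad/s.
Step 3 — f₀ = ω₀/(2π) = 2.627e+04 Hz.

f₀ = 2.627e+04 Hz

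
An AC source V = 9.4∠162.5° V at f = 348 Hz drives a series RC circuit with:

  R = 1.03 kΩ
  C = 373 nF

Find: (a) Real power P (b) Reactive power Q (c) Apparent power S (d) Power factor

Step 1 — Angular frequency: ω = 2π·f = 2π·348 = 2187 rad/s.
Step 2 — Component impedances:
  R: Z = R = 1030 Ω
  C: Z = 1/(jωC) = -j/(ω·C) = 0 - j1226 Ω
Step 3 — Series combination: Z_total = R + C = 1030 - j1226 Ω = 1601∠-50.0° Ω.
Step 4 — Source phasor: V = 9.4∠162.5° V = -8.965 + j2.827 V.
Step 5 — Current: I = V / Z = -0.004953 - j0.003151 A = 0.00587∠-147.5° A.
Step 6 — Complex power: S = V·I* = 0.03549 - j0.04225 VA.
Step 7 — Real power: P = Re(S) = 0.03549 W.
Step 8 — Reactive power: Q = Im(S) = -0.04225 VAR.
Step 9 — Apparent power: |S| = 0.05518 VA.
Step 10 — Power factor: PF = P/|S| = 0.6432 (leading).

(a) P = 0.03549 W  (b) Q = -0.04225 VAR  (c) S = 0.05518 VA  (d) PF = 0.6432 (leading)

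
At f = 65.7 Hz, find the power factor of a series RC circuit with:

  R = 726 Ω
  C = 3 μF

Step 1 — Angular frequency: ω = 2π·f = 2π·65.7 = 412.8 rad/s.
Step 2 — Component impedances:
  R: Z = R = 726 Ω
  C: Z = 1/(jωC) = -j/(ω·C) = 0 - j807.5 Ω
Step 3 — Series combination: Z_total = R + C = 726 - j807.5 Ω = 1086∠-48.0° Ω.
Step 4 — Power factor: PF = cos(φ) = Re(Z)/|Z| = 726/1085.9 = 0.6686.
Step 5 — Type: Im(Z) = -807.5 ⇒ leading (phase φ = -48.0°).

PF = 0.6686 (leading, φ = -48.0°)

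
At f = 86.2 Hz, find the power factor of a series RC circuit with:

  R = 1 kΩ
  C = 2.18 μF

Step 1 — Angular frequency: ω = 2π·f = 2π·86.2 = 541.6 rad/s.
Step 2 — Component impedances:
  R: Z = R = 1000 Ω
  C: Z = 1/(jωC) = -j/(ω·C) = 0 - j846.9 Ω
Step 3 — Series combination: Z_total = R + C = 1000 - j846.9 Ω = 1310∠-40.3° Ω.
Step 4 — Power factor: PF = cos(φ) = Re(Z)/|Z| = 1000/1310.5 = 0.7631.
Step 5 — Type: Im(Z) = -846.9 ⇒ leading (phase φ = -40.3°).

PF = 0.7631 (leading, φ = -40.3°)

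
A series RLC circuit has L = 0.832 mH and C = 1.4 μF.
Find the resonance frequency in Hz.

Step 1 — Resonance condition Im(Z)=0 gives ω₀ = 1/√(LC).
Step 2 — ω₀ = 1/√(0.000832·1.4e-06) = 2.93e+04 rad/s.
Step 3 — f₀ = ω₀/(2π) = 4663 Hz.

f₀ = 4663 Hz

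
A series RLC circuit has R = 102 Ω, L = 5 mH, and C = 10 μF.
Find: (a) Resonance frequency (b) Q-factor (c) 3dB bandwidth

Step 1 — Resonance condition Im(Z)=0 gives ω₀ = 1/√(LC).
Step 2 — ω₀ = 1/√(0.005·1e-05) = 4472 rad/s.
Step 3 — f₀ = ω₀/(2π) = 711.8 Hz.
Step 4 — Series Q: Q = ω₀L/R = 4472·0.005/102 = 0.2192.
Step 5 — 3dB bandwidth: Δω = ω₀/Q = 2.04e+04 rad/s; BW = Δω/(2π) = 3247 Hz.

(a) f₀ = 711.8 Hz  (b) Q = 0.2192  (c) BW = 3247 Hz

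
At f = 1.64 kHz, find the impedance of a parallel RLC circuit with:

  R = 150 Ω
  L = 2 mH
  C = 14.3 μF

Step 1 — Angular frequency: ω = 2π·f = 2π·1640 = 1.03e+04 rad/s.
Step 2 — Component impedances:
  R: Z = R = 150 Ω
  L: Z = jωL = j·1.03e+04·0.002 = 0 + j20.61 Ω
  C: Z = 1/(jωC) = -j/(ω·C) = 0 - j6.786 Ω
Step 3 — Parallel combination: 1/Z_total = 1/R + 1/L + 1/C; Z_total = 0.6794 - j10.07 Ω = 10.1∠-86.1° Ω.

Z = 0.6794 - j10.07 Ω = 10.1∠-86.1° Ω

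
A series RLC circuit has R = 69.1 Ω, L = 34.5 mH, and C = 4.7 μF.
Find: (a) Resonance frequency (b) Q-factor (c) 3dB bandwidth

Step 1 — Resonance condition Im(Z)=0 gives ω₀ = 1/√(LC).
Step 2 — ω₀ = 1/√(0.0345·4.7e-06) = 2483 rad/s.
Step 3 — f₀ = ω₀/(2π) = 395.2 Hz.
Step 4 — Series Q: Q = ω₀L/R = 2483·0.0345/69.1 = 1.24.
Step 5 — 3dB bandwidth: Δω = ω₀/Q = 2003 rad/s; BW = Δω/(2π) = 318.8 Hz.

(a) f₀ = 395.2 Hz  (b) Q = 1.24  (c) BW = 318.8 Hz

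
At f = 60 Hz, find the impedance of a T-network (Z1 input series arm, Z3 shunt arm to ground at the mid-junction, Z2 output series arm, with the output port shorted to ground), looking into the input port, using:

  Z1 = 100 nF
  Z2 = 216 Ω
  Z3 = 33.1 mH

Step 1 — Angular frequency: ω = 2π·f = 2π·60 = 377 rad/s.
Step 2 — Component impedances:
  Z1: Z = 1/(jωC) = -j/(ω·C) = 0 - j2.653e+04 Ω
  Z2: Z = R = 216 Ω
  Z3: Z = jωL = j·377·0.0331 = 0 + j12.48 Ω
Step 3 — With the output port shorted to ground, the output series arm Z2 runs from the junction to ground; the shunt arm Z3 also runs from the junction to ground. They appear in parallel: Z3 || Z2 = 0.7185 + j12.44 Ω.
Step 4 — Series with input arm Z1: Z_in = Z1 + (Z3 || Z2) = 0.7185 - j2.651e+04 Ω = 2.651e+04∠-90.0° Ω.

Z = 0.7185 - j2.651e+04 Ω = 2.651e+04∠-90.0° Ω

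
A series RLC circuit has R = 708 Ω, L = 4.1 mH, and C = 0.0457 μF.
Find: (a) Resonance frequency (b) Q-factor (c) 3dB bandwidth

Step 1 — Resonance condition Im(Z)=0 gives ω₀ = 1/√(LC).
Step 2 — ω₀ = 1/√(0.0041·4.57e-08) = 7.306e+04 rad/s.
Step 3 — f₀ = ω₀/(2π) = 1.163e+04 Hz.
Step 4 — Series Q: Q = ω₀L/R = 7.306e+04·0.0041/708 = 0.4231.
Step 5 — 3dB bandwidth: Δω = ω₀/Q = 1.727e+05 rad/s; BW = Δω/(2π) = 2.748e+04 Hz.

(a) f₀ = 1.163e+04 Hz  (b) Q = 0.4231  (c) BW = 2.748e+04 Hz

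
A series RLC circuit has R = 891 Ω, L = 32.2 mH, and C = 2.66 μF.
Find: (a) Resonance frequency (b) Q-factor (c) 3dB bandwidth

Step 1 — Resonance: ω₀ = 1/√(LC) = 1/√(0.0322·2.66e-06) = 3417 rad/s.
Step 2 — f₀ = ω₀/(2π) = 543.8 Hz.
Step 3 — Series Q: Q = ω₀L/R = 3417·0.0322/891 = 0.1235.
Step 4 — Bandwidth: Δω = ω₀/Q = 2.767e+04 rad/s; BW = Δω/(2π) = 4404 Hz.

(a) f₀ = 543.8 Hz  (b) Q = 0.1235  (c) BW = 4404 Hz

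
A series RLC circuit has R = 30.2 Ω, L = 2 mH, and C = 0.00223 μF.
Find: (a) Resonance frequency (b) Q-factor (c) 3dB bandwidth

Step 1 — Resonance: ω₀ = 1/√(LC) = 1/√(0.002·2.23e-09) = 4.735e+05 rad/s.
Step 2 — f₀ = ω₀/(2π) = 7.536e+04 Hz.
Step 3 — Series Q: Q = ω₀L/R = 4.735e+05·0.002/30.2 = 31.36.
Step 4 — Bandwidth: Δω = ω₀/Q = 1.51e+04 rad/s; BW = Δω/(2π) = 2403 Hz.

(a) f₀ = 7.536e+04 Hz  (b) Q = 31.36  (c) BW = 2403 Hz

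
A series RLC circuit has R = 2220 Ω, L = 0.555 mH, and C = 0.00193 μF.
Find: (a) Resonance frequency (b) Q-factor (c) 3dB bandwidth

Step 1 — Resonance: ω₀ = 1/√(LC) = 1/√(0.000555·1.93e-09) = 9.662e+05 rad/s.
Step 2 — f₀ = ω₀/(2π) = 1.538e+05 Hz.
Step 3 — Series Q: Q = ω₀L/R = 9.662e+05·0.000555/2220 = 0.2416.
Step 4 — Bandwidth: Δω = ω₀/Q = 4e+06 rad/s; BW = Δω/(2π) = 6.366e+05 Hz.

(a) f₀ = 1.538e+05 Hz  (b) Q = 0.2416  (c) BW = 6.366e+05 Hz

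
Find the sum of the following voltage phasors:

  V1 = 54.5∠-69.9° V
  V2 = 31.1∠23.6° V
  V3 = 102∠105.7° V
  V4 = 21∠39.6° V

Step 1 — Convert each phasor to rectangular form:
  V1 = 54.5·(cos(-69.9°) + j·sin(-69.9°)) = 18.73 - j51.18 V
  V2 = 31.1·(cos(23.6°) + j·sin(23.6°)) = 28.5 + j12.45 V
  V3 = 102·(cos(105.7°) + j·sin(105.7°)) = -27.6 + j98.19 V
  V4 = 21·(cos(39.6°) + j·sin(39.6°)) = 16.18 + j13.39 V
Step 2 — Sum components: V_total = 35.81 + j72.85 V.
Step 3 — Convert to polar: |V_total| = 81.18 V, ∠V_total = 63.8°.

V_total = 81.18∠63.8° V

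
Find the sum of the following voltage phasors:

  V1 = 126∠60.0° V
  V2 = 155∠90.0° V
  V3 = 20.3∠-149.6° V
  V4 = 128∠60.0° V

Step 1 — Convert each phasor to rectangular form:
  V1 = 126·(cos(60.0°) + j·sin(60.0°)) = 63 + j109.1 V
  V2 = 155·(cos(90.0°) + j·sin(90.0°)) = 0 + j155 V
  V3 = 20.3·(cos(-149.6°) + j·sin(-149.6°)) = -17.51 - j10.27 V
  V4 = 128·(cos(60.0°) + j·sin(60.0°)) = 64 + j110.9 V
Step 2 — Sum components: V_total = 109.5 + j364.7 V.
Step 3 — Convert to polar: |V_total| = 380.8 V, ∠V_total = 73.3°.

V_total = 380.8∠73.3° V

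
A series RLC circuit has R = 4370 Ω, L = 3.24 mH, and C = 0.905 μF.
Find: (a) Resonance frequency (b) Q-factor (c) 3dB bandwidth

Step 1 — Resonance condition Im(Z)=0 gives ω₀ = 1/√(LC).
Step 2 — ω₀ = 1/√(0.00324·9.05e-07) = 1.847e+04 rad/s.
Step 3 — f₀ = ω₀/(2π) = 2939 Hz.
Step 4 — Series Q: Q = ω₀L/R = 1.847e+04·0.00324/4370 = 0.01369.
Step 5 — 3dB bandwidth: Δω = ω₀/Q = 1.349e+06 rad/s; BW = Δω/(2π) = 2.147e+05 Hz.

(a) f₀ = 2939 Hz  (b) Q = 0.01369  (c) BW = 2.147e+05 Hz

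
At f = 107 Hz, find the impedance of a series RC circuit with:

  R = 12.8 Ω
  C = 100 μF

Step 1 — Angular frequency: ω = 2π·f = 2π·107 = 672.3 rad/s.
Step 2 — Component impedances:
  R: Z = R = 12.8 Ω
  C: Z = 1/(jωC) = -j/(ω·C) = 0 - j14.87 Ω
Step 3 — Series combination: Z_total = R + C = 12.8 - j14.87 Ω = 19.62∠-49.3° Ω.

Z = 12.8 - j14.87 Ω = 19.62∠-49.3° Ω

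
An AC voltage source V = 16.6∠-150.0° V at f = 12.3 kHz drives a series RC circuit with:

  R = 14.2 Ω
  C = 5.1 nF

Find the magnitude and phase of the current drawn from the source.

Step 1 — Angular frequency: ω = 2π·f = 2π·1.23e+04 = 7.728e+04 rad/s.
Step 2 — Component impedances:
  R: Z = R = 14.2 Ω
  C: Z = 1/(jωC) = -j/(ω·C) = 0 - j2537 Ω
Step 3 — Series combination: Z_total = R + C = 14.2 - j2537 Ω = 2537∠-89.7° Ω.
Step 4 — Source phasor: V = 16.6∠-150.0° V = -14.38 - j8.3 V.
Step 5 — Ohm's law: I = V / Z_total = (-14.38 - j8.3) / (14.2 - j2537) = 0.00324 - j0.005684 A.
Step 6 — Convert to polar: |I| = 0.006543 A, ∠I = -60.3°.

I = 0.006543∠-60.3° A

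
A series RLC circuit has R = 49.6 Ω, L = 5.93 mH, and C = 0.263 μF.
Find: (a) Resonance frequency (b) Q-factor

Step 1 — Resonance condition Im(Z)=0 gives ω₀ = 1/√(LC).
Step 2 — ω₀ = 1/√(0.00593·2.63e-07) = 2.532e+04 rad/s.
Step 3 — f₀ = ω₀/(2π) = 4030 Hz.
Step 4 — Series Q: Q = ω₀L/R = 2.532e+04·0.00593/49.6 = 3.027.

(a) f₀ = 4030 Hz  (b) Q = 3.027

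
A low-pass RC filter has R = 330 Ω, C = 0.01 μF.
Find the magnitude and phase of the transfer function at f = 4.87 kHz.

Step 1 — Angular frequency: ω = 2π·4870 = 3.06e+04 rad/s.
Step 2 — Transfer function: H(jω) = 1/(1 + jωRC).
Step 3 — Denominator: 1 + jωRC = 1 + j·3.06e+04·330·1e-08 = 1 + j0.101.
Step 4 — H = 0.9899 - j0.09996.
Step 5 — Magnitude: |H| = 0.9949 (-0.0 dB); phase: φ = -5.8°.

|H| = 0.9949 (-0.0 dB), φ = -5.8°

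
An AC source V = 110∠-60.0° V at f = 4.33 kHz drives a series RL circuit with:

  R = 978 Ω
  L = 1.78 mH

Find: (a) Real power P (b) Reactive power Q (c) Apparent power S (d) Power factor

Step 1 — Angular frequency: ω = 2π·f = 2π·4330 = 2.721e+04 rad/s.
Step 2 — Component impedances:
  R: Z = R = 978 Ω
  L: Z = jωL = j·2.721e+04·0.00178 = 0 + j48.43 Ω
Step 3 — Series combination: Z_total = R + L = 978 + j48.43 Ω = 979.2∠2.8° Ω.
Step 4 — Source phasor: V = 110∠-60.0° V = 55 - j95.26 V.
Step 5 — Current: I = V / Z = 0.05129 - j0.09995 A = 0.1123∠-62.8° A.
Step 6 — Complex power: S = V·I* = 12.34 + j0.6111 VA.
Step 7 — Real power: P = Re(S) = 12.34 W.
Step 8 — Reactive power: Q = Im(S) = 0.6111 VAR.
Step 9 — Apparent power: |S| = 12.36 VA.
Step 10 — Power factor: PF = P/|S| = 0.9988 (lagging).

(a) P = 12.34 W  (b) Q = 0.6111 VAR  (c) S = 12.36 VA  (d) PF = 0.9988 (lagging)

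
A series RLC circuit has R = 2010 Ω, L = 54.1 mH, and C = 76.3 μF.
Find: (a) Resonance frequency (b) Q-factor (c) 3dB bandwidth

Step 1 — Resonance: ω₀ = 1/√(LC) = 1/√(0.0541·7.63e-05) = 492.2 rad/s.
Step 2 — f₀ = ω₀/(2π) = 78.34 Hz.
Step 3 — Series Q: Q = ω₀L/R = 492.2·0.0541/2010 = 0.01325.
Step 4 — Bandwidth: Δω = ω₀/Q = 3.715e+04 rad/s; BW = Δω/(2π) = 5913 Hz.

(a) f₀ = 78.34 Hz  (b) Q = 0.01325  (c) BW = 5913 Hz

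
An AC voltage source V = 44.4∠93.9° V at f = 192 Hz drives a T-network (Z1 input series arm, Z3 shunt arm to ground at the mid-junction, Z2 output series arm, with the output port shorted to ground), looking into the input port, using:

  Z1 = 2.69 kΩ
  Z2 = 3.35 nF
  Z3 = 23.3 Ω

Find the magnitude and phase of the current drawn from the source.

Step 1 — Angular frequency: ω = 2π·f = 2π·192 = 1206 rad/s.
Step 2 — Component impedances:
  Z1: Z = R = 2690 Ω
  Z2: Z = 1/(jωC) = -j/(ω·C) = 0 - j2.474e+05 Ω
  Z3: Z = R = 23.3 Ω
Step 3 — With the output port shorted to ground, the output series arm Z2 runs from the junction to ground; the shunt arm Z3 also runs from the junction to ground. They appear in parallel: Z3 || Z2 = 23.3 - j0.002194 Ω.
Step 4 — Series with input arm Z1: Z_in = Z1 + (Z3 || Z2) = 2713 - j0.002194 Ω = 2713∠-0.0° Ω.
Step 5 — Source phasor: V = 44.4∠93.9° V = -3.02 + j44.3 V.
Step 6 — Ohm's law: I = V / Z_total = (-3.02 + j44.3) / (2713 - j0.002194) = -0.001113 + j0.01633 A.
Step 7 — Convert to polar: |I| = 0.01636 A, ∠I = 93.9°.

I = 0.01636∠93.9° A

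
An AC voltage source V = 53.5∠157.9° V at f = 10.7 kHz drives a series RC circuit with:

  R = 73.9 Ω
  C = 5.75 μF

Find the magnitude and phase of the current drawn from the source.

Step 1 — Angular frequency: ω = 2π·f = 2π·1.07e+04 = 6.723e+04 rad/s.
Step 2 — Component impedances:
  R: Z = R = 73.9 Ω
  C: Z = 1/(jωC) = -j/(ω·C) = 0 - j2.587 Ω
Step 3 — Series combination: Z_total = R + C = 73.9 - j2.587 Ω = 73.95∠-2.0° Ω.
Step 4 — Source phasor: V = 53.5∠157.9° V = -49.57 + j20.13 V.
Step 5 — Ohm's law: I = V / Z_total = (-49.57 + j20.13) / (73.9 - j2.587) = -0.6795 + j0.2486 A.
Step 6 — Convert to polar: |I| = 0.7235 A, ∠I = 159.9°.

I = 0.7235∠159.9° A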